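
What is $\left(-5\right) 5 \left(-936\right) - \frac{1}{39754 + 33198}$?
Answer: $\frac{1707076799}{72952} \approx 23400.0$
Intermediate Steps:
$\left(-5\right) 5 \left(-936\right) - \frac{1}{39754 + 33198} = \left(-25\right) \left(-936\right) - \frac{1}{72952} = 23400 - \frac{1}{72952} = \frac{1707076799}{72952}$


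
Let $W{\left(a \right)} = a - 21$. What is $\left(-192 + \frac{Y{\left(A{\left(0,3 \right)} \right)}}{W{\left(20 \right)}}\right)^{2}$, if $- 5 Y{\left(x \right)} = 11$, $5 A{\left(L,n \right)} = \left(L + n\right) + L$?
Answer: $\frac{900601}{25} \approx 36024.0$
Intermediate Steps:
$A{\left(L,n \right)} = \frac{n}{5} + \frac{2 L}{5}$ ($A{\left(L,n \right)} = \frac{\left(L + n\right) + L}{5} = \frac{n + 2 L}{5} = \frac{n}{5} + \frac{2 L}{5}$)
$Y{\left(x \right)} = - \frac{11}{5}$ ($Y{\left(x \right)} = \left(- \frac{1}{5}\right) 11 = - \frac{11}{5}$)
$W{\left(a \right)} = -21 + a$
$\left(-192 + \frac{Y{\left(A{\left(0,3 \right)} \right)}}{W{\left(20 \right)}}\right)^{2} = \left(-192 - \frac{11}{5 \left(-21 + 20\right)}\right)^{2} = \left(-192 - \frac{11}{5 \left(-1\right)}\right)^{2} = \left(-192 - - \frac{11}{5}\right)^{2} = \left(-192 + \frac{11}{5}\right)^{2} = \left(- \frac{949}{5}\right)^{2} = \frac{900601}{25}$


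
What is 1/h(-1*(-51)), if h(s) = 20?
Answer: 1/20 ≈ 0.050000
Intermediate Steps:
1/h(-1*(-51)) = 1/20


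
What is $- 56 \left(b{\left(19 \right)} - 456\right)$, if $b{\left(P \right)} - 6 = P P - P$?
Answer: $6048$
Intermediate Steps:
$b{\left(P \right)} = 6 + P^{2} - P$ ($b{\left(P \right)} = 6 - \left(P - P P\right) = 6 + \left(P^{2} - P\right) = 6 + P^{2} - P$)
$- 56 \left(b{\left(19 \right)} - 456\right) = - 56 \left(\left(6 + 19^{2} - 19\right) - 456\right) = - 56 \left(\left(6 + 361 - 19\right) - 456\right) = - 56 \left(348 - 456\right) = \left(-56\right) \left(-108\right) = 6048$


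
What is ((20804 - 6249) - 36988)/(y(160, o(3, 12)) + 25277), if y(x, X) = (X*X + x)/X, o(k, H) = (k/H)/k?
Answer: -269196/326365 ≈ -0.82483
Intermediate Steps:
o(k, H) = 1/H
y(x, X) = (x + X**2)/X (y(x, X) = (X**2 + x)/X = (x + X**2)/X)
((20804 - 6249) - 36988)/(y(160, o(3, 12)) + 25277) = ((20804 - 6249) - 36988)/((1/12 + 160/(1/12)) + 25277) = (14555 - 36988)/((1/12 + 160/(1/12)) + 25277) = -22433/((1/12 + 160*12) + 25277) = -22433/((1/12 + 1920) + 25277) = -22433/(23041/12 + 25277) = -22433/326365/12 = -22433*12/326365 = -269196/326365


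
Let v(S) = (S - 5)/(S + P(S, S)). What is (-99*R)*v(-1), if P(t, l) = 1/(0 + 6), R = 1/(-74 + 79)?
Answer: -3564/25 ≈ -142.56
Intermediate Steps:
R = ⅕ (R = 1/5 = ⅕ ≈ 0.20000)
P(t, l) = ⅙ (P(t, l) = 1/6 = ⅙)
v(S) = (-5 + S)/(⅙ + S) (v(S) = (S - 5)/(S + ⅙) = (-5 + S)/(⅙ + S))
(-99*R)*v(-1) = (-99*⅕)*(6*(-5 - 1)/(1 + 6*(-1))) = -594*(-6)/(5*(1 - 6)) = -594*(-6)/(5*(-5)) = -594*(-1)*(-6)/(5*5) = -99/5*36/5 = -3564/25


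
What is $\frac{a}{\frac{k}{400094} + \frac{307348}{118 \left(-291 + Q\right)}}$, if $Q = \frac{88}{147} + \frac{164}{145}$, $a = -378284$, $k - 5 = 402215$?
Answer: $\frac{6882262891222365251}{145526502684010} \approx 47292.0$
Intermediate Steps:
$k = 402220$ ($k = 5 + 402215 = 402220$)
$Q = \frac{36868}{21315}$ ($Q = 88 \cdot \frac{1}{147} + 164 \cdot \frac{1}{145} = \frac{88}{147} + \frac{164}{145} = \frac{36868}{21315} \approx 1.7297$)
$\frac{a}{\frac{k}{400094} + \frac{307348}{118 \left(-291 + Q\right)}} = - \frac{378284}{\frac{402220}{400094} + \frac{307348}{118 \left(-291 + \frac{36868}{21315}\right)}} = - \frac{378284}{402220 \cdot \frac{1}{400094} + \frac{307348}{118 \left(- \frac{6165797}{21315}\right)}} = - \frac{378284}{\frac{201110}{200047} + \frac{307348}{- \frac{727564046}{21315}}} = - \frac{378284}{\frac{201110}{200047} + 307348 \left(- \frac{21315}{727564046}\right)} = - \frac{378284}{\frac{201110}{200047} - \frac{3275561310}{363782023}} = - \frac{378284}{- \frac{582106010736040}{72773502355081}} = \left(-378284\right) \left(- \frac{72773502355081}{582106010736040}\right) = \frac{6882262891222365251}{145526502684010}$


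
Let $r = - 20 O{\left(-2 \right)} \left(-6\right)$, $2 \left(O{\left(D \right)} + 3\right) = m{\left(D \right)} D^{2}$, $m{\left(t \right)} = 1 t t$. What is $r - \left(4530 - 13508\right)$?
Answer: $9578$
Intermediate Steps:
$m{\left(t \right)} = t^{2}$ ($m{\left(t \right)} = t t = t^{2}$)
$O{\left(D \right)} = -3 + \frac{D^{4}}{2}$ ($O{\left(D \right)} = -3 + \frac{D^{2} D^{2}}{2} = -3 + \frac{D^{4}}{2}$)
$r = 600$ ($r = - 20 \left(-3 + \frac{\left(-2\right)^{4}}{2}\right) \left(-6\right) = - 20 \left(-3 + \frac{1}{2} \cdot 16\right) \left(-6\right) = - 20 \left(-3 + 8\right) \left(-6\right) = \left(-20\right) 5 \left(-6\right) = \left(-100\right) \left(-6\right) = 600$)
$r - \left(4530 - 13508\right) = 600 - \left(4530 - 13508\right) = 600 - -8978 = 600 + 8978 = 9578$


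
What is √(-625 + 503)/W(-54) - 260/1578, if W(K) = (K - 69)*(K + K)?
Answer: -130/789 + I*√122/13284 ≈ -0.16477 + 0.00083148*I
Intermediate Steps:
W(K) = 2*K*(-69 + K) (W(K) = (-69 + K)*(2*K) = 2*K*(-69 + K))
√(-625 + 503)/W(-54) - 260/1578 = √(-625 + 503)/((2*(-54)*(-69 - 54))) - 260/1578 = √(-122)/((2*(-54)*(-123))) - 260*1/1578 = (I*√122)/13284 - 130/789 = (I*√122)*(1/13284) - 130/789 = I*√122/13284 - 130/789 = -130/789 + I*√122/13284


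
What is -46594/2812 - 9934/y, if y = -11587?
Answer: -255975135/16291322 ≈ -15.712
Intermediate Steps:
-46594/2812 - 9934/y = -46594/2812 - 9934/(-11587) = -46594*1/2812 - 9934*(-1/11587) = -23297/1406 + 9934/11587 = -255975135/16291322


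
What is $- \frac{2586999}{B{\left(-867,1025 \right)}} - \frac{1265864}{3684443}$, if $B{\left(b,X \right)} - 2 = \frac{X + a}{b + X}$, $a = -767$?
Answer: $- \frac{107571534495853}{151062163} \approx -7.121 \cdot 10^{5}$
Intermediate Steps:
$B{\left(b,X \right)} = 2 + \frac{-767 + X}{X + b}$ ($B{\left(b,X \right)} = 2 + \frac{X - 767}{b + X} = 2 + \frac{-767 + X}{X + b}$)
$- \frac{2586999}{B{\left(-867,1025 \right)}} - \frac{1265864}{3684443} = - \frac{2586999}{\frac{1}{1025 - 867} \left(-767 + 2 \left(-867\right) + 3 \cdot 1025\right)} - \frac{1265864}{3684443} = - \frac{2586999}{\frac{1}{158} \left(-767 - 1734 + 3075\right)} - \frac{1265864}{3684443} = - \frac{2586999}{\frac{1}{158} \cdot 574} - \frac{1265864}{3684443} = - \frac{2586999}{\frac{287}{79}} - \frac{1265864}{3684443} = \left(-2586999\right) \frac{79}{287} - \frac{1265864}{3684443} = - \frac{204372921}{287} - \frac{1265864}{3684443} = - \frac{107571534495853}{151062163}$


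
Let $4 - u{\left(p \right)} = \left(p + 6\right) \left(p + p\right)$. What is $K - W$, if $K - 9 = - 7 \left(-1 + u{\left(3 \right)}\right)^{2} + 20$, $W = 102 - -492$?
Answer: $-18772$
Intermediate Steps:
$u{\left(p \right)} = 4 - 2 p \left(6 + p\right)$ ($u{\left(p \right)} = 4 - \left(p + 6\right) \left(p + p\right) = 4 - \left(6 + p\right) 2 p = 4 - 2 p \left(6 + p\right)$)
$W = 594$ ($W = 102 + 492 = 594$)
$K = -18178$ ($K = 9 + \left(- 7 \left(-1 - \left(32 + 18\right)\right)^{2} + 20\right) = 9 + \left(- 7 \left(-1 - 50\right)^{2} + 20\right) = 9 + \left(- 7 \left(-51\right)^{2} + 20\right) = 9 + \left(\left(-7\right) 2601 + 20\right) = 9 + \left(-18207 + 20\right) = 9 - 18187 = -18178$)
$K - W = -18178 - 594 = -18772$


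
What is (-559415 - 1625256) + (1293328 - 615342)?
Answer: -1506685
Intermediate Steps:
(-559415 - 1625256) + (1293328 - 615342) = -2184671 + 677986 = -1506685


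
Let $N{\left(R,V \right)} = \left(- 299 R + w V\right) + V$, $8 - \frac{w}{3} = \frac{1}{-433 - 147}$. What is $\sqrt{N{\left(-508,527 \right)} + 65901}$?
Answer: $\frac{\sqrt{19424638045}}{290} \approx 480.59$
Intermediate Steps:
$w = \frac{13923}{580}$ ($w = 24 - \frac{3}{-433 - 147} = 24 - \frac{3}{-580} = 24 - - \frac{3}{580} = 24 + \frac{3}{580} = \frac{13923}{580} \approx 24.005$)
$N{\left(R,V \right)} = - 299 R + \frac{14503 V}{580}$ ($N{\left(R,V \right)} = \left(- 299 R + \frac{13923 V}{580}\right) + V = - 299 R + \frac{14503 V}{580}$)
$\sqrt{N{\left(-508,527 \right)} + 65901} = \sqrt{\left(\left(-299\right) \left(-508\right) + \frac{14503}{580} \cdot 527\right) + 65901} = \sqrt{\left(151892 + \frac{7643081}{580}\right) + 65901} = \sqrt{\frac{95740441}{580} + 65901} = \sqrt{\frac{133963021}{580}} = \frac{\sqrt{19424638045}}{290}$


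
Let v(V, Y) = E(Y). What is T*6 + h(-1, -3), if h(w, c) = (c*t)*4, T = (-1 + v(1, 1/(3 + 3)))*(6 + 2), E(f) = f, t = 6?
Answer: -112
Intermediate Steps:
v(V, Y) = Y
T = -20/3 (T = (-1 + 1/(3 + 3))*(6 + 2) = (-1 + 1/6)*8 = (-1 + ⅙)*8 = -⅚*8 = -20/3 ≈ -6.6667)
h(w, c) = 24*c (h(w, c) = (c*6)*4 = (6*c)*4 = 24*c)
T*6 + h(-1, -3) = -20/3*6 + 24*(-3) = -40 - 72 = -112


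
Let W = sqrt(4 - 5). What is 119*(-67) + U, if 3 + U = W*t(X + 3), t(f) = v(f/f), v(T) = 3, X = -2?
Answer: -7976 + 3*I ≈ -7976.0 + 3.0*I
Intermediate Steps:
t(f) = 3
W = I (W = sqrt(-1) = I ≈ 1.0*I)
U = -3 + 3*I (U = -3 + I*3 = -3 + 3*I ≈ -3.0 + 3.0*I)
119*(-67) + U = 119*(-67) + (-3 + 3*I) = -7973 + (-3 + 3*I) = -7976 + 3*I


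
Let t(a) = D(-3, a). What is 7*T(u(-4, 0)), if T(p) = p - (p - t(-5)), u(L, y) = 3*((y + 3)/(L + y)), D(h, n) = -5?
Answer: -35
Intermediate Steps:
t(a) = -5
u(L, y) = 3*(3 + y)/(L + y) (u(L, y) = 3*((3 + y)/(L + y)) = 3*(3 + y)/(L + y))
T(p) = -5 (T(p) = p - (p - 1*(-5)) = p - (p + 5) = p - (5 + p) = p + (-5 - p) = -5)
7*T(u(-4, 0)) = 7*(-5) = -35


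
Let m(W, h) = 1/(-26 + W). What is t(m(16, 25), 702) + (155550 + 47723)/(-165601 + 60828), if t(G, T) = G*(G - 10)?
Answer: -9745227/10477300 ≈ -0.93013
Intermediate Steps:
t(G, T) = G*(-10 + G)
t(m(16, 25), 702) + (155550 + 47723)/(-165601 + 60828) = (-10 + 1/(-26 + 16))/(-26 + 16) + (155550 + 47723)/(-165601 + 60828) = (-10 + 1/(-10))/(-10) + 203273/(-104773) = -(-10 - 1/10)/10 + 203273*(-1/104773) = -1/10*(-101/10) - 203273/104773 = 101/100 - 203273/104773 = -9745227/10477300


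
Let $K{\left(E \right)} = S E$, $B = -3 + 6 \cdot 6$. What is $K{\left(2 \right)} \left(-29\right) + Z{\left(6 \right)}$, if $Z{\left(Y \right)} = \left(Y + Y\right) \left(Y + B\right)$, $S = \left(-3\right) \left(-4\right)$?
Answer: $-228$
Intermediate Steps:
$B = 33$ ($B = -3 + 36 = 33$)
$S = 12$
$Z{\left(Y \right)} = 2 Y \left(33 + Y\right)$ ($Z{\left(Y \right)} = \left(Y + Y\right) \left(Y + 33\right) = 2 Y \left(33 + Y\right)$)
$K{\left(E \right)} = 12 E$
$K{\left(2 \right)} \left(-29\right) + Z{\left(6 \right)} = 12 \cdot 2 \left(-29\right) + 2 \cdot 6 \left(33 + 6\right) = 24 \left(-29\right) + 2 \cdot 6 \cdot 39 = -696 + 468 = -228$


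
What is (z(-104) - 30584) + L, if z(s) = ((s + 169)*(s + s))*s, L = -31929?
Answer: 1343567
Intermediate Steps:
z(s) = 2*s**2*(169 + s) (z(s) = ((169 + s)*(2*s))*s = (2*s*(169 + s))*s = 2*s**2*(169 + s))
(z(-104) - 30584) + L = (2*(-104)**2*(169 - 104) - 30584) - 31929 = (2*10816*65 - 30584) - 31929 = (1406080 - 30584) - 31929 = 1375496 - 31929 = 1343567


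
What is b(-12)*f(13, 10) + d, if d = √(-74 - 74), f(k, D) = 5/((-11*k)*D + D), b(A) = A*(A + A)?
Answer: -72/71 + 2*I*√37 ≈ -1.0141 + 12.166*I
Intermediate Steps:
b(A) = 2*A² (b(A) = A*(2*A) = 2*A²)
f(k, D) = 5/(D - 11*D*k) (f(k, D) = 5/(-11*D*k + D) = 5/(D - 11*D*k))
d = 2*I*√37 (d = √(-148) = 2*I*√37 ≈ 12.166*I)
b(-12)*f(13, 10) + d = (2*(-12)²)*(-5/(10*(-1 + 11*13))) + 2*I*√37 = (2*144)*(-5*⅒/(-1 + 143)) + 2*I*√37 = 288*(-5*⅒/142) + 2*I*√37 = 288*(-5*⅒*1/142) + 2*I*√37 = 288*(-1/284) + 2*I*√37 = -72/71 + 2*I*√37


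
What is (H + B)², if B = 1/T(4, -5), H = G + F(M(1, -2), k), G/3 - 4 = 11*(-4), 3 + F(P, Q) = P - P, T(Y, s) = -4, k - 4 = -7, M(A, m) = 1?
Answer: 243049/16 ≈ 15191.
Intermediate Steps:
k = -3 (k = 4 - 7 = -3)
F(P, Q) = -3 (F(P, Q) = -3 + (P - P) = -3 + 0 = -3)
G = -120 (G = 12 + 3*(11*(-4)) = 12 + 3*(-44) = 12 - 132 = -120)
H = -123 (H = -120 - 3 = -123)
B = -¼ (B = 1/(-4) = -¼ ≈ -0.25000)
(H + B)² = (-123 - ¼)² = (-493/4)² = 243049/16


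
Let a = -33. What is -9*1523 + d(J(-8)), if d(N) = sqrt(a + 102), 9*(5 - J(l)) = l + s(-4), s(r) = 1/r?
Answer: -13707 + sqrt(69) ≈ -13699.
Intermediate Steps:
J(l) = 181/36 - l/9 (J(l) = 5 - (l + 1/(-4))/9 = 5 - (l - 1/4)/9 = 5 - (-1/4 + l)/9 = 5 + (1/36 - l/9) = 181/36 - l/9)
d(N) = sqrt(69) (d(N) = sqrt(-33 + 102) = sqrt(69))
-9*1523 + d(J(-8)) = -9*1523 + sqrt(69) = -13707 + sqrt(69)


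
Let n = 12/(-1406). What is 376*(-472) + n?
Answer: -124762822/703 ≈ -1.7747e+5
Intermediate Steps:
n = -6/703 (n = 12*(-1/1406) = -6/703 ≈ -0.0085348)
376*(-472) + n = 376*(-472) - 6/703 = -177472 - 6/703 = -124762822/703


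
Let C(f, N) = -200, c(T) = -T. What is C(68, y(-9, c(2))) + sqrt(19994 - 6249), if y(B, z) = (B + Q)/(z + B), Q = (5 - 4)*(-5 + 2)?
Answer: -200 + sqrt(13745) ≈ -82.761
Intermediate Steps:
Q = -3 (Q = 1*(-3) = -3)
y(B, z) = (-3 + B)/(B + z) (y(B, z) = (B - 3)/(z + B) = (-3 + B)/(B + z))
C(68, y(-9, c(2))) + sqrt(19994 - 6249) = -200 + sqrt(19994 - 6249) = -200 + sqrt(13745)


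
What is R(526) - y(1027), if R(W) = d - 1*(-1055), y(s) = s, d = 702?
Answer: 730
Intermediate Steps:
R(W) = 1757 (R(W) = 702 - 1*(-1055) = 702 + 1055 = 1757)
R(526) - y(1027) = 1757 - 1*1027 = 1757 - 1027 = 730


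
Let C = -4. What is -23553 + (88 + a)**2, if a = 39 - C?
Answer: -6392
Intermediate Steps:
a = 43 (a = 39 - 1*(-4) = 39 + 4 = 43)
-23553 + (88 + a)**2 = -23553 + (88 + 43)**2 = -23553 + 131**2 = -23553 + 17161 = -6392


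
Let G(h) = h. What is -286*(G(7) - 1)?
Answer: -1716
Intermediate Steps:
-286*(G(7) - 1) = -286*(7 - 1) = -286*6 = -1716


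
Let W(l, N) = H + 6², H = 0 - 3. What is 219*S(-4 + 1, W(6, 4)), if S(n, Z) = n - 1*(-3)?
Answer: 0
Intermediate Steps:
H = -3
W(l, N) = 33 (W(l, N) = -3 + 6² = -3 + 36 = 33)
S(n, Z) = 3 + n (S(n, Z) = n + 3 = 3 + n)
219*S(-4 + 1, W(6, 4)) = 219*(3 + (-4 + 1)) = 219*(3 - 3) = 219*0 = 0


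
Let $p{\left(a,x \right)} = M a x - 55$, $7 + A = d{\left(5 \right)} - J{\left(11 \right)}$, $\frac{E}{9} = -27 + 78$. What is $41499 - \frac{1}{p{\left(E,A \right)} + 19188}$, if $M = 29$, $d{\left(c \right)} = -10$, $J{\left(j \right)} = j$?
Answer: $\frac{14673008926}{353575} \approx 41499.0$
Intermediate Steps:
$E = 459$ ($E = 9 \left(-27 + 78\right) = 9 \cdot 51 = 459$)
$A = -28$ ($A = -7 - 21 = -28$)
$p{\left(a,x \right)} = -55 + 29 a x$ ($p{\left(a,x \right)} = 29 a x - 55 = -55 + 29 a x$)
$41499 - \frac{1}{p{\left(E,A \right)} + 19188} = 41499 - \frac{1}{\left(-55 + 29 \cdot 459 \left(-28\right)\right) + 19188} = 41499 - \frac{1}{\left(-55 - 372708\right) + 19188} = 41499 - \frac{1}{-372763 + 19188} = 41499 - \frac{1}{-353575} = 41499 - - \frac{1}{353575} = 41499 + \frac{1}{353575} = \frac{14673008926}{353575}$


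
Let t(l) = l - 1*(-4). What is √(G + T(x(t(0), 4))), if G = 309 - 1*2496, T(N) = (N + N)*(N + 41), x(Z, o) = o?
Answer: 3*I*√203 ≈ 42.743*I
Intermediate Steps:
t(l) = 4 + l (t(l) = l + 4 = 4 + l)
T(N) = 2*N*(41 + N) (T(N) = (2*N)*(41 + N) = 2*N*(41 + N))
G = -2187 (G = 309 - 2496 = -2187)
√(G + T(x(t(0), 4))) = √(-2187 + 2*4*(41 + 4)) = √(-2187 + 2*4*45) = √(-2187 + 360) = √(-1827) = 3*I*√203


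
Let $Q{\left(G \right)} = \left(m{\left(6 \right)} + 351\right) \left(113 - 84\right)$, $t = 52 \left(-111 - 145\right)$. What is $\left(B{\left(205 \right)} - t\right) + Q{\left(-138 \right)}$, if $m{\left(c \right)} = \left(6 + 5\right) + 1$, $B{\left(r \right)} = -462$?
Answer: $23377$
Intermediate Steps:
$t = -13312$ ($t = 52 \left(-256\right) = -13312$)
$m{\left(c \right)} = 12$ ($m{\left(c \right)} = 11 + 1 = 12$)
$Q{\left(G \right)} = 10527$ ($Q{\left(G \right)} = \left(12 + 351\right) \left(113 - 84\right) = 363 \cdot 29 = 10527$)
$\left(B{\left(205 \right)} - t\right) + Q{\left(-138 \right)} = \left(-462 - -13312\right) + 10527 = \left(-462 + 13312\right) + 10527 = 12850 + 10527 = 23377$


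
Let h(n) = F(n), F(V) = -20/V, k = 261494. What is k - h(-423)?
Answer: 110611942/423 ≈ 2.6149e+5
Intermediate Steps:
h(n) = -20/n
k - h(-423) = 261494 - (-20)/(-423) = 261494 - (-20)*(-1)/423 = 261494 - 1*20/423 = 261494 - 20/423 = 110611942/423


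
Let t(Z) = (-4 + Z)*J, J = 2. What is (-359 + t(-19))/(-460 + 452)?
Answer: 405/8 ≈ 50.625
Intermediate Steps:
t(Z) = -8 + 2*Z (t(Z) = (-4 + Z)*2 = -8 + 2*Z)
(-359 + t(-19))/(-460 + 452) = (-359 + (-8 + 2*(-19)))/(-460 + 452) = (-359 + (-8 - 38))/(-8) = (-359 - 46)*(-⅛) = -405*(-⅛) = 405/8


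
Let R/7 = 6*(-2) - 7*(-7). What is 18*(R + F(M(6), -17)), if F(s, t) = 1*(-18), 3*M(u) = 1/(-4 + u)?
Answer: 4338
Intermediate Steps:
M(u) = 1/(3*(-4 + u))
F(s, t) = -18
R = 259 (R = 7*(6*(-2) - 7*(-7)) = 7*(-12 + 49) = 7*37 = 259)
18*(R + F(M(6), -17)) = 18*(259 - 18) = 18*241 = 4338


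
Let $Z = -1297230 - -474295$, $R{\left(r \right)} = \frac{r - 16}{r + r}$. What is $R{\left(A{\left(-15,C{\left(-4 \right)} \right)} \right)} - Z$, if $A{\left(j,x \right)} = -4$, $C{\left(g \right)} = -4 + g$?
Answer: $\frac{1645875}{2} \approx 8.2294 \cdot 10^{5}$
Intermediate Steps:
$R{\left(r \right)} = \frac{-16 + r}{2 r}$
$Z = -822935$ ($Z = -1297230 + 474295 = -822935$)
$R{\left(A{\left(-15,C{\left(-4 \right)} \right)} \right)} - Z = \frac{-16 - 4}{2 \left(-4\right)} - -822935 = \frac{1}{2} \left(- \frac{1}{4}\right) \left(-20\right) + 822935 = \frac{5}{2} + 822935 = \frac{1645875}{2}$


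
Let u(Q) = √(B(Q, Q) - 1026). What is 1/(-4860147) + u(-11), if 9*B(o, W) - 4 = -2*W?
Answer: -1/4860147 + 2*I*√2302/3 ≈ -2.0575e-7 + 31.986*I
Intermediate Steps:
B(o, W) = 4/9 - 2*W/9 (B(o, W) = 4/9 + (-2*W)/9 = 4/9 - 2*W/9)
u(Q) = √(-9230/9 - 2*Q/9) (u(Q) = √((4/9 - 2*Q/9) - 1026) = √(-9230/9 - 2*Q/9))
1/(-4860147) + u(-11) = 1/(-4860147) + √(-9230 - 2*(-11))/3 = -1/4860147 + √(-9230 + 22)/3 = -1/4860147 + √(-9208)/3 = -1/4860147 + (2*I*√2302)/3 = -1/4860147 + 2*I*√2302/3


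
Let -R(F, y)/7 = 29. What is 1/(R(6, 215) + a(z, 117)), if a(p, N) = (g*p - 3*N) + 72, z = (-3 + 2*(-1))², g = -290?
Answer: -1/7732 ≈ -0.00012933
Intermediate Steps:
R(F, y) = -203 (R(F, y) = -7*29 = -203)
z = 25 (z = (-3 - 2)² = (-5)² = 25)
a(p, N) = 72 - 290*p - 3*N (a(p, N) = (-290*p - 3*N) + 72 = 72 - 290*p - 3*N)
1/(R(6, 215) + a(z, 117)) = 1/(-203 + (72 - 290*25 - 3*117)) = 1/(-203 + (72 - 7250 - 351)) = 1/(-203 - 7529) = 1/(-7732) = -1/7732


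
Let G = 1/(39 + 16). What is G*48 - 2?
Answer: -62/55 ≈ -1.1273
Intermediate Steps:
G = 1/55 ≈ 0.018182
G*48 - 2 = (1/55)*48 - 2 = 48/55 - 2 = -62/55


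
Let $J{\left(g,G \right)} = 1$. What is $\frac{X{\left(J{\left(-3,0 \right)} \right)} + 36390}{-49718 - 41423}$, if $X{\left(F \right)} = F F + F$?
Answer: $- \frac{36392}{91141} \approx -0.39929$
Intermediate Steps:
$X{\left(F \right)} = F + F^{2}$ ($X{\left(F \right)} = F^{2} + F = F + F^{2}$)
$\frac{X{\left(J{\left(-3,0 \right)} \right)} + 36390}{-49718 - 41423} = \frac{1 \left(1 + 1\right) + 36390}{-49718 - 41423} = \frac{1 \cdot 2 + 36390}{-91141} = \left(2 + 36390\right) \left(- \frac{1}{91141}\right) = 36392 \left(- \frac{1}{91141}\right) = - \frac{36392}{91141}$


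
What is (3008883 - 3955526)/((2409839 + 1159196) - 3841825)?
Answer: 946643/272790 ≈ 3.4702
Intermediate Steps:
(3008883 - 3955526)/((2409839 + 1159196) - 3841825) = -946643/(3569035 - 3841825) = -946643/(-272790) = -946643*(-1/272790) = 946643/272790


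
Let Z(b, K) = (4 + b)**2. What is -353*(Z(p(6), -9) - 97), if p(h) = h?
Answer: -1059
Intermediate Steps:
-353*(Z(p(6), -9) - 97) = -353*((4 + 6)**2 - 97) = -353*(10**2 - 97) = -353*(100 - 97) = -353*3 = -1059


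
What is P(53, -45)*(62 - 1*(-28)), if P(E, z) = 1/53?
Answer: 90/53 ≈ 1.6981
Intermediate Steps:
P(E, z) = 1/53
P(53, -45)*(62 - 1*(-28)) = (62 - 1*(-28))/53 = (62 + 28)/53 = (1/53)*90 = 90/53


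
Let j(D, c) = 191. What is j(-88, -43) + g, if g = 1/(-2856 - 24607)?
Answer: 5245432/27463 ≈ 191.00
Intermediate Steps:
g = -1/27463 (g = 1/(-27463) = -1/27463 ≈ -3.6413e-5)
j(-88, -43) + g = 191 - 1/27463 = 5245432/27463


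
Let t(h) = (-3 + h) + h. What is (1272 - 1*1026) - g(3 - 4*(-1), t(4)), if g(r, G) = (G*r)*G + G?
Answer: 66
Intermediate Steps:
t(h) = -3 + 2*h
g(r, G) = G + r*G² (g(r, G) = r*G² + G = G + r*G²)
(1272 - 1*1026) - g(3 - 4*(-1), t(4)) = (1272 - 1*1026) - (-3 + 2*4)*(1 + (-3 + 2*4)*(3 - 4*(-1))) = (1272 - 1026) - (-3 + 8)*(1 + (-3 + 8)*(3 + 4)) = 246 - 5*(1 + 5*7) = 246 - 5*(1 + 35) = 246 - 5*36 = 246 - 1*180 = 246 - 180 = 66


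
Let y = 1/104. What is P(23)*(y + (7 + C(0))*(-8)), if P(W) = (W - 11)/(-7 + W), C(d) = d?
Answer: -17469/416 ≈ -41.993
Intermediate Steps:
y = 1/104 ≈ 0.0096154
P(W) = (-11 + W)/(-7 + W)
P(23)*(y + (7 + C(0))*(-8)) = ((-11 + 23)/(-7 + 23))*(1/104 + (7 + 0)*(-8)) = (12/16)*(1/104 + 7*(-8)) = ((1/16)*12)*(1/104 - 56) = (3/4)*(-5823/104) = -17469/416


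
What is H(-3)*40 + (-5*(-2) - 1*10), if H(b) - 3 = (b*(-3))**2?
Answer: 3360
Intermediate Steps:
H(b) = 3 + 9*b**2 (H(b) = 3 + (b*(-3))**2 = 3 + (-3*b)**2 = 3 + 9*b**2)
H(-3)*40 + (-5*(-2) - 1*10) = (3 + 9*(-3)**2)*40 + (-5*(-2) - 1*10) = (3 + 9*9)*40 + (10 - 10) = (3 + 81)*40 + 0 = 84*40 + 0 = 3360 + 0 = 3360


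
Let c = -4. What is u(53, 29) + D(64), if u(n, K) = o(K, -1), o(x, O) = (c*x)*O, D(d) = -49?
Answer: 67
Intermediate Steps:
o(x, O) = -4*O*x (o(x, O) = (-4*x)*O = -4*O*x)
u(n, K) = 4*K (u(n, K) = -4*(-1)*K = 4*K)
u(53, 29) + D(64) = 4*29 - 49 = 116 - 49 = 67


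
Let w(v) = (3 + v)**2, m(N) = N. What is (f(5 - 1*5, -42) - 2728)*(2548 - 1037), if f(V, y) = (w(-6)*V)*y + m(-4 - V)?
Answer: -4128052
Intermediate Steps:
f(V, y) = -4 - V + 9*V*y (f(V, y) = ((3 - 6)**2*V)*y + (-4 - V) = ((-3)**2*V)*y + (-4 - V) = (9*V)*y + (-4 - V) = 9*V*y + (-4 - V) = -4 - V + 9*V*y)
(f(5 - 1*5, -42) - 2728)*(2548 - 1037) = ((-4 - (5 - 1*5) + 9*(5 - 1*5)*(-42)) - 2728)*(2548 - 1037) = ((-4 - (5 - 5) + 9*(5 - 5)*(-42)) - 2728)*1511 = ((-4 - 1*0 + 9*0*(-42)) - 2728)*1511 = ((-4 + 0 + 0) - 2728)*1511 = (-4 - 2728)*1511 = -2732*1511 = -4128052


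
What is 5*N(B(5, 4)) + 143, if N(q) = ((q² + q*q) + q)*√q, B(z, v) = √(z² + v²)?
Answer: 143 + 5*41^(¾) + 410*41^(¼) ≈ 1261.5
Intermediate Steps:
B(z, v) = √(v² + z²)
N(q) = √q*(q + 2*q²) (N(q) = ((q² + q²) + q)*√q = (2*q² + q)*√q = (q + 2*q²)*√q = √q*(q + 2*q²))
5*N(B(5, 4)) + 143 = 5*((√(4² + 5²))^(3/2)*(1 + 2*√(4² + 5²))) + 143 = 5*((√(16 + 25))^(3/2)*(1 + 2*√(16 + 25))) + 143 = 5*((√41)^(3/2)*(1 + 2*√41)) + 143 = 5*(41^(¾)*(1 + 2*√41)) + 143 = 5*41^(¾)*(1 + 2*√41) + 143 = 143 + 5*41^(¾)*(1 + 2*√41)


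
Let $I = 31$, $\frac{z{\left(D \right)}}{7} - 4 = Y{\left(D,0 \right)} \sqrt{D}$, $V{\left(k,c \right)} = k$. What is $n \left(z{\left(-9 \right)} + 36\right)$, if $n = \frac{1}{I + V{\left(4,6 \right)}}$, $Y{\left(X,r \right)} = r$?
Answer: $\frac{64}{35} \approx 1.8286$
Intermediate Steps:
$z{\left(D \right)} = 28$ ($z{\left(D \right)} = 28 + 7 \cdot 0 \sqrt{D} = 28 + 7 \cdot 0 = 28 + 0 = 28$)
$n = \frac{1}{35}$ ($n = \frac{1}{31 + 4} = \frac{1}{35} \approx 0.028571$)
$n \left(z{\left(-9 \right)} + 36\right) = \frac{28 + 36}{35} = \frac{1}{35} \cdot 64 = \frac{64}{35}$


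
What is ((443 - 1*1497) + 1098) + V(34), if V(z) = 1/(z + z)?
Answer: 2993/68 ≈ 44.015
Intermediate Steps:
V(z) = 1/(2*z)
((443 - 1*1497) + 1098) + V(34) = ((443 - 1*1497) + 1098) + (1/2)/34 = ((443 - 1497) + 1098) + (1/2)*(1/34) = (-1054 + 1098) + 1/68 = 44 + 1/68 = 2993/68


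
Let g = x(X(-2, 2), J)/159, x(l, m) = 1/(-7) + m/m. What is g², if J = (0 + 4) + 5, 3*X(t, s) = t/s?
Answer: 4/137641 ≈ 2.9061e-5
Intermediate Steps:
X(t, s) = t/(3*s) (X(t, s) = (t/s)/3 = t/(3*s))
J = 9 (J = 4 + 5 = 9)
x(l, m) = 6/7 (x(l, m) = 1*(-⅐) + 1 = -⅐ + 1 = 6/7)
g = 2/371 (g = (6/7)/159 = (6/7)*(1/159) = 2/371 ≈ 0.0053908)
g² = (2/371)² = 4/137641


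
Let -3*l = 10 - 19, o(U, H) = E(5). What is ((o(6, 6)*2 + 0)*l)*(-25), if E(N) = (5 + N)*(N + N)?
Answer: -15000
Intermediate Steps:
E(N) = 2*N*(5 + N) (E(N) = (5 + N)*(2*N) = 2*N*(5 + N))
o(U, H) = 100 (o(U, H) = 2*5*(5 + 5) = 2*5*10 = 100)
l = 3 (l = -(10 - 19)/3 = -1/3*(-9) = 3)
((o(6, 6)*2 + 0)*l)*(-25) = ((100*2 + 0)*3)*(-25) = ((200 + 0)*3)*(-25) = (200*3)*(-25) = 600*(-25) = -15000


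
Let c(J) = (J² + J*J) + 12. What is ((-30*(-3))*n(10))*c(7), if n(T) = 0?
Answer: 0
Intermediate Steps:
c(J) = 12 + 2*J² (c(J) = (J² + J²) + 12 = 2*J² + 12 = 12 + 2*J²)
((-30*(-3))*n(10))*c(7) = (-30*(-3)*0)*(12 + 2*7²) = (90*0)*(12 + 2*49) = 0*(12 + 98) = 0*110 = 0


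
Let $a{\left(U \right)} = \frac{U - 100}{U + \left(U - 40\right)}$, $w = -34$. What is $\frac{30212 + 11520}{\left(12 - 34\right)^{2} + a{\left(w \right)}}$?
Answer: $\frac{2253528}{26203} \approx 86.003$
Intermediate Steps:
$a{\left(U \right)} = \frac{-100 + U}{-40 + 2 U}$ ($a{\left(U \right)} = \frac{-100 + U}{U + \left(-40 + U\right)} = \frac{-100 + U}{-40 + 2 U}$)
$\frac{30212 + 11520}{\left(12 - 34\right)^{2} + a{\left(w \right)}} = \frac{30212 + 11520}{\left(12 - 34\right)^{2} + \frac{-100 - 34}{2 \left(-20 - 34\right)}} = \frac{41732}{\left(-22\right)^{2} + \frac{1}{2} \frac{1}{-54} \left(-134\right)} = \frac{41732}{484 + \frac{1}{2} \left(- \frac{1}{54}\right) \left(-134\right)} = \frac{41732}{484 + \frac{67}{54}} = \frac{41732}{\frac{26203}{54}} = 41732 \cdot \frac{54}{26203} = \frac{2253528}{26203}$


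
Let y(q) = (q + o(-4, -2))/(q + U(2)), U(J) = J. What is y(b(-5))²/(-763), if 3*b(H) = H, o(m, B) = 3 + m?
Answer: -64/763 ≈ -0.083879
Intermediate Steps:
b(H) = H/3
y(q) = (-1 + q)/(2 + q) (y(q) = (q + (3 - 4))/(q + 2) = (q - 1)/(2 + q) = (-1 + q)/(2 + q))
y(b(-5))²/(-763) = ((-1 + (⅓)*(-5))/(2 + (⅓)*(-5)))²/(-763) = ((-1 - 5/3)/(2 - 5/3))²*(-1/763) = (-8/3/(⅓))²*(-1/763) = (3*(-8/3))²*(-1/763) = (-8)²*(-1/763) = 64*(-1/763) = -64/763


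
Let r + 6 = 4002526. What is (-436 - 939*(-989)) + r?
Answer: 4930755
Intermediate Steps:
r = 4002520 (r = -6 + 4002526 = 4002520)
(-436 - 939*(-989)) + r = (-436 - 939*(-989)) + 4002520 = (-436 + 928671) + 4002520 = 928235 + 4002520 = 4930755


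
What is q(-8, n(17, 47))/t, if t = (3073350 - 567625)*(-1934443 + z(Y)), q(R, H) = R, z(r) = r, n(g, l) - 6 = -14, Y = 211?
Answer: 1/605831684775 ≈ 1.6506e-12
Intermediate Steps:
n(g, l) = -8 (n(g, l) = 6 - 14 = -8)
t = -4846653478200 (t = (3073350 - 567625)*(-1934443 + 211) = 2505725*(-1934232) = -4846653478200)
q(-8, n(17, 47))/t = -8/(-4846653478200) = -8*(-1/4846653478200) = 1/605831684775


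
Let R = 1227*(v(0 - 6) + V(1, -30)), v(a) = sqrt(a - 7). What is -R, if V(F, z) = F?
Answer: -1227 - 1227*I*sqrt(13) ≈ -1227.0 - 4424.0*I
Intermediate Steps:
v(a) = sqrt(-7 + a)
R = 1227 + 1227*I*sqrt(13) (R = 1227*(sqrt(-7 + (0 - 6)) + 1) = 1227*(sqrt(-7 - 6) + 1) = 1227*(sqrt(-13) + 1) = 1227*(I*sqrt(13) + 1) = 1227*(1 + I*sqrt(13)) = 1227 + 1227*I*sqrt(13) ≈ 1227.0 + 4424.0*I)
-R = -(1227 + 1227*I*sqrt(13)) = -1227 - 1227*I*sqrt(13)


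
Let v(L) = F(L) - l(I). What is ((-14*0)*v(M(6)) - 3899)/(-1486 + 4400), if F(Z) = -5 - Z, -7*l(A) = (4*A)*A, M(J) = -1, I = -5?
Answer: -3899/2914 ≈ -1.3380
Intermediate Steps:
l(A) = -4*A²/7 (l(A) = -4*A*A/7 = -4*A²/7)
v(L) = 65/7 - L (v(L) = (-5 - L) - (-4)*(-5)²/7 = (-5 - L) - (-4)*25/7 = (-5 - L) - 1*(-100/7) = (-5 - L) + 100/7 = 65/7 - L)
((-14*0)*v(M(6)) - 3899)/(-1486 + 4400) = ((-14*0)*(65/7 - 1*(-1)) - 3899)/(-1486 + 4400) = (0*(65/7 + 1) - 3899)/2914 = (0*(72/7) - 3899)*(1/2914) = (0 - 3899)*(1/2914) = -3899*1/2914 = -3899/2914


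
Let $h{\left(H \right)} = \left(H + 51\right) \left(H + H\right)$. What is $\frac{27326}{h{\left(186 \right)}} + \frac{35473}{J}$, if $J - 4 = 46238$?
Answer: $\frac{60986812}{56623329} \approx 1.0771$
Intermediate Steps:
$J = 46242$ ($J = 4 + 46238 = 46242$)
$h{\left(H \right)} = 2 H \left(51 + H\right)$ ($h{\left(H \right)} = \left(51 + H\right) 2 H = 2 H \left(51 + H\right)$)
$\frac{27326}{h{\left(186 \right)}} + \frac{35473}{J} = \frac{27326}{2 \cdot 186 \left(51 + 186\right)} + \frac{35473}{46242} = \frac{27326}{2 \cdot 186 \cdot 237} + 35473 \cdot \frac{1}{46242} = \frac{27326}{88164} + \frac{35473}{46242} = 27326 \cdot \frac{1}{88164} + \frac{35473}{46242} = \frac{13663}{44082} + \frac{35473}{46242} = \frac{60986812}{56623329}$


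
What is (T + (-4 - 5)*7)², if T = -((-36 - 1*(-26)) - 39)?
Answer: 196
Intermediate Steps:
T = 49 (T = -((-36 + 26) - 39) = -(-10 - 39) = -1*(-49) = 49)
(T + (-4 - 5)*7)² = (49 + (-4 - 5)*7)² = (49 - 9*7)² = (49 - 63)² = (-14)² = 196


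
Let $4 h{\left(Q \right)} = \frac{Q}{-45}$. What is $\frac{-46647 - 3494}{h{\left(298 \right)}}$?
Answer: $\frac{4512690}{149} \approx 30287.0$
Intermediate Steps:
$h{\left(Q \right)} = - \frac{Q}{180}$ ($h{\left(Q \right)} = \frac{Q \frac{1}{-45}}{4} = \frac{Q \left(- \frac{1}{45}\right)}{4} = \frac{\left(- \frac{1}{45}\right) Q}{4} = - \frac{Q}{180}$)
$\frac{-46647 - 3494}{h{\left(298 \right)}} = \frac{-46647 - 3494}{\left(- \frac{1}{180}\right) 298} = - \frac{50141}{- \frac{149}{90}} = \left(-50141\right) \left(- \frac{90}{149}\right) = \frac{4512690}{149}$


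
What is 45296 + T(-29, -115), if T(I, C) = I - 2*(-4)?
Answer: 45275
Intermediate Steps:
T(I, C) = 8 + I (T(I, C) = I - 1*(-8) = I + 8 = 8 + I)
45296 + T(-29, -115) = 45296 + (8 - 29) = 45296 - 21 = 45275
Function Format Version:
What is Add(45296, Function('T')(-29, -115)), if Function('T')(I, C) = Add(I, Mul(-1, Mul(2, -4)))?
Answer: 45275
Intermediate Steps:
Function('T')(I, C) = Add(8, I) (Function('T')(I, C) = Add(I, Mul(-1, -8)) = Add(I, 8) = Add(8, I))
Add(45296, Function('T')(-29, -115)) = Add(45296, Add(8, -29)) = Add(45296, -21) = 45275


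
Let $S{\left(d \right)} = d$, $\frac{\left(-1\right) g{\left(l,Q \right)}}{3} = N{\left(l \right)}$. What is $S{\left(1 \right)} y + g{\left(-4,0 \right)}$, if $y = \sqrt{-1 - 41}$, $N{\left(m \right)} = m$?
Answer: $12 + i \sqrt{42} \approx 12.0 + 6.4807 i$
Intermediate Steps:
$g{\left(l,Q \right)} = - 3 l$
$y = i \sqrt{42}$ ($y = \sqrt{-42} = i \sqrt{42} \approx 6.4807 i$)
$S{\left(1 \right)} y + g{\left(-4,0 \right)} = 1 i \sqrt{42} - -12 = i \sqrt{42} + 12 = 12 + i \sqrt{42}$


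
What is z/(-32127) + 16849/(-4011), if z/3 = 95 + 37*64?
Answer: -27187862/6136257 ≈ -4.4307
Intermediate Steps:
z = 7389 (z = 3*(95 + 37*64) = 3*(95 + 2368) = 3*2463 = 7389)
z/(-32127) + 16849/(-4011) = 7389/(-32127) + 16849/(-4011) = 7389*(-1/32127) + 16849*(-1/4011) = -2463/10709 - 2407/573 = -27187862/6136257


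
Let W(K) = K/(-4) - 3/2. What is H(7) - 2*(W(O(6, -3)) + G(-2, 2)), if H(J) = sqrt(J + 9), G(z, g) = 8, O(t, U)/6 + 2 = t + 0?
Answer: 3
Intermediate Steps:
O(t, U) = -12 + 6*t (O(t, U) = -12 + 6*(t + 0) = -12 + 6*t)
W(K) = -3/2 - K/4 (W(K) = K*(-1/4) - 3*1/2 = -K/4 - 3/2 = -3/2 - K/4)
H(J) = sqrt(9 + J)
H(7) - 2*(W(O(6, -3)) + G(-2, 2)) = sqrt(9 + 7) - 2*((-3/2 - (-12 + 6*6)/4) + 8) = sqrt(16) - 2*((-3/2 - (-12 + 36)/4) + 8) = 4 - 2*((-3/2 - 1/4*24) + 8) = 4 - 2*((-3/2 - 6) + 8) = 4 - 2*(-15/2 + 8) = 4 - 2*1/2 = 4 - 1 = 3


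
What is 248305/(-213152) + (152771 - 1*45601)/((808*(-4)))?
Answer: -738938175/21528352 ≈ -34.324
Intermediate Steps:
248305/(-213152) + (152771 - 1*45601)/((808*(-4))) = 248305*(-1/213152) + (152771 - 45601)/(-3232) = -248305/213152 + 107170*(-1/3232) = -248305/213152 - 53585/1616 = -738938175/21528352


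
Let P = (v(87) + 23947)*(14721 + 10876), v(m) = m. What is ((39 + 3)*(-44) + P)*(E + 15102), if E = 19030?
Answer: 20997885231400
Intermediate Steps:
P = 615198298 (P = (87 + 23947)*(14721 + 10876) = 24034*25597 = 615198298)
((39 + 3)*(-44) + P)*(E + 15102) = ((39 + 3)*(-44) + 615198298)*(19030 + 15102) = (42*(-44) + 615198298)*34132 = (-1848 + 615198298)*34132 = 615196450*34132 = 20997885231400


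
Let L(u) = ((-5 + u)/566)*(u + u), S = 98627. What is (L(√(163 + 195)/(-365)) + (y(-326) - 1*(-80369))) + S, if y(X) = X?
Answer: 6736336942608/37702675 + √358/20659 ≈ 1.7867e+5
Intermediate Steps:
L(u) = 2*u*(-5/566 + u/566) (L(u) = ((-5 + u)*(1/566))*(2*u) = (-5/566 + u/566)*(2*u) = 2*u*(-5/566 + u/566))
(L(√(163 + 195)/(-365)) + (y(-326) - 1*(-80369))) + S = ((√(163 + 195)/(-365))*(-5 + √(163 + 195)/(-365))/283 + (-326 - 1*(-80369))) + 98627 = ((√358*(-1/365))*(-5 + √358*(-1/365))/283 + (-326 + 80369)) + 98627 = ((-√358/365)*(-5 - √358/365)/283 + 80043) + 98627 = (-√358*(-5 - √358/365)/103295 + 80043) + 98627 = (80043 - √358*(-5 - √358/365)/103295) + 98627 = 178670 - √358*(-5 - √358/365)/103295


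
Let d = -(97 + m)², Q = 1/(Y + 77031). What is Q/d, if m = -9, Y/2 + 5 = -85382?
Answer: 1/725945792 ≈ 1.3775e-9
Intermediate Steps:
Y = -170774 (Y = -10 + 2*(-85382) = -10 - 170764 = -170774)
Q = -1/93743 (Q = 1/(-170774 + 77031) = 1/(-93743) = -1/93743 ≈ -1.0667e-5)
d = -7744 (d = -(97 - 9)² = -1*88² = -1*7744 = -7744)
Q/d = -1/93743/(-7744) = -1/93743*(-1/7744) = 1/725945792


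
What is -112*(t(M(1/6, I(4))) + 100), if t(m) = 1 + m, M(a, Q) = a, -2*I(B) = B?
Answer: -33992/3 ≈ -11331.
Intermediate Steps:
I(B) = -B/2
-112*(t(M(1/6, I(4))) + 100) = -112*((1 + 1/6) + 100) = -112*((1 + ⅙) + 100) = -112*(7/6 + 100) = -112*607/6 = -33992/3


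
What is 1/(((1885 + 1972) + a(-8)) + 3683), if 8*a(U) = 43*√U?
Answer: 60320/454814649 - 86*I*√2/454814649 ≈ 0.00013263 - 2.6741e-7*I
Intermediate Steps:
a(U) = 43*√U/8 (a(U) = (43*√U)/8 = 43*√U/8)
1/(((1885 + 1972) + a(-8)) + 3683) = 1/(((1885 + 1972) + 43*√(-8)/8) + 3683) = 1/((3857 + 43*(2*I*√2)/8) + 3683) = 1/((3857 + 43*I*√2/4) + 3683) = 1/(7540 + 43*I*√2/4)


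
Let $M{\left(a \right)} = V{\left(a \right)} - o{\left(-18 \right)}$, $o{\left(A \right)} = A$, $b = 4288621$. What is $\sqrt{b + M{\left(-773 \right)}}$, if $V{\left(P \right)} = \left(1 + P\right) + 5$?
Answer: $8 \sqrt{66998} \approx 2070.7$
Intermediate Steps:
$V{\left(P \right)} = 6 + P$
$M{\left(a \right)} = 24 + a$ ($M{\left(a \right)} = \left(6 + a\right) - -18 = \left(6 + a\right) + 18 = 24 + a$)
$\sqrt{b + M{\left(-773 \right)}} = \sqrt{4288621 + \left(24 - 773\right)} = \sqrt{4288621 - 749} = \sqrt{4287872} = 8 \sqrt{66998}$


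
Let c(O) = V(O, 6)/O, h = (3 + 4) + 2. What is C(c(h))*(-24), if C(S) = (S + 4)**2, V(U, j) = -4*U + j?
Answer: -32/3 ≈ -10.667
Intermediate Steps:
h = 9 (h = 7 + 2 = 9)
V(U, j) = j - 4*U
c(O) = (6 - 4*O)/O
C(S) = (4 + S)**2
C(c(h))*(-24) = (4 + (-4 + 6/9))**2*(-24) = (4 + (-4 + 6*(1/9)))**2*(-24) = (4 + (-4 + 2/3))**2*(-24) = (4 - 10/3)**2*(-24) = (2/3)**2*(-24) = (4/9)*(-24) = -32/3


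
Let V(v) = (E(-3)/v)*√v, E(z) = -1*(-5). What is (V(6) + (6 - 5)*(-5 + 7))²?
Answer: 49/6 + 10*√6/3 ≈ 16.332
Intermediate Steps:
E(z) = 5
V(v) = 5/√v (V(v) = (5/v)*√v = 5/√v)
(V(6) + (6 - 5)*(-5 + 7))² = (5/√6 + (6 - 5)*(-5 + 7))² = (5*(√6/6) + 1*2)² = (5*√6/6 + 2)² = (2 + 5*√6/6)²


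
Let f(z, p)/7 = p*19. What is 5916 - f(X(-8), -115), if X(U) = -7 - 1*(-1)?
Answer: 21211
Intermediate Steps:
X(U) = -6 (X(U) = -7 + 1 = -6)
f(z, p) = 133*p (f(z, p) = 7*(p*19) = 7*(19*p) = 133*p)
5916 - f(X(-8), -115) = 5916 - 133*(-115) = 5916 - 1*(-15295) = 5916 + 15295 = 21211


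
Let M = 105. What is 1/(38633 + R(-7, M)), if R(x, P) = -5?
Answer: 1/38628 ≈ 2.5888e-5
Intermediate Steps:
1/(38633 + R(-7, M)) = 1/(38633 - 5) = 1/38628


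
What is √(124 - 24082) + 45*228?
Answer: 10260 + 33*I*√22 ≈ 10260.0 + 154.78*I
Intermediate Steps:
√(124 - 24082) + 45*228 = √(-23958) + 10260 = 33*I*√22 + 10260 = 10260 + 33*I*√22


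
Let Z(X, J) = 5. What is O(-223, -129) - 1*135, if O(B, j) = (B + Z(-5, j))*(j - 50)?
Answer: 38887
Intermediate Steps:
O(B, j) = (-50 + j)*(5 + B) (O(B, j) = (B + 5)*(j - 50) = (5 + B)*(-50 + j) = (-50 + j)*(5 + B))
O(-223, -129) - 1*135 = (-250 - 50*(-223) + 5*(-129) - 223*(-129)) - 1*135 = (-250 + 11150 - 645 + 28767) - 135 = 39022 - 135 = 38887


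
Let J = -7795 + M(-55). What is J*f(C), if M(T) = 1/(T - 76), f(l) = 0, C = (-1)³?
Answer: 0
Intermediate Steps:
C = -1
M(T) = 1/(-76 + T)
J = -1021146/131 (J = -7795 + 1/(-76 - 55) = -7795 + 1/(-131) = -7795 - 1/131 = -1021146/131 ≈ -7795.0)
J*f(C) = -1021146/131*0 = 0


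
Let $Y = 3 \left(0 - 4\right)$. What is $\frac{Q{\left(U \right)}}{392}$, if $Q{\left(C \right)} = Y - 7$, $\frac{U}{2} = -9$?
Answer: $- \frac{19}{392} \approx -0.048469$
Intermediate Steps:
$U = -18$ ($U = 2 \left(-9\right) = -18$)
$Y = -12$ ($Y = 3 \left(-4\right) = -12$)
$Q{\left(C \right)} = -19$ ($Q{\left(C \right)} = -12 - 7 = -19$)
$\frac{Q{\left(U \right)}}{392} = - \frac{19}{392}$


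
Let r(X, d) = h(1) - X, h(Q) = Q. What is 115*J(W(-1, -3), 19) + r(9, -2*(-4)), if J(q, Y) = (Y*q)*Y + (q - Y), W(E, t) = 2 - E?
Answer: 122697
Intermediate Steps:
r(X, d) = 1 - X
J(q, Y) = q - Y + q*Y² (J(q, Y) = q*Y² + (q - Y) = q - Y + q*Y²)
115*J(W(-1, -3), 19) + r(9, -2*(-4)) = 115*((2 - 1*(-1)) - 1*19 + (2 - 1*(-1))*19²) + (1 - 1*9) = 115*((2 + 1) - 19 + (2 + 1)*361) + (1 - 9) = 115*(3 - 19 + 3*361) - 8 = 115*(3 - 19 + 1083) - 8 = 115*1067 - 8 = 122705 - 8 = 122697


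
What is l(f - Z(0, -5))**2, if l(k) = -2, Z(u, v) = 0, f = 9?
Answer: 4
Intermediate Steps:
l(f - Z(0, -5))**2 = (-2)**2 = 4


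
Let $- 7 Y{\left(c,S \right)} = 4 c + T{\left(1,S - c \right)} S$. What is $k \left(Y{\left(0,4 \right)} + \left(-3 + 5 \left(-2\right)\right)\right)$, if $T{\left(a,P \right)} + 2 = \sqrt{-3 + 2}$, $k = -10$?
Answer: $\frac{830}{7} + \frac{40 i}{7} \approx 118.57 + 5.7143 i$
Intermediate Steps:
$T{\left(a,P \right)} = -2 + i$ ($T{\left(a,P \right)} = -2 + \sqrt{-3 + 2} = -2 + \sqrt{-1} = -2 + i$)
$Y{\left(c,S \right)} = - \frac{4 c}{7} - \frac{S \left(-2 + i\right)}{7}$ ($Y{\left(c,S \right)} = - \frac{4 c + \left(-2 + i\right) S}{7} = - \frac{4 c + S \left(-2 + i\right)}{7} = - \frac{4 c}{7} - \frac{S \left(-2 + i\right)}{7}$)
$k \left(Y{\left(0,4 \right)} + \left(-3 + 5 \left(-2\right)\right)\right) = - 10 \left(\left(\left(- \frac{4}{7}\right) 0 + \frac{1}{7} \cdot 4 \left(2 - i\right)\right) + \left(-3 + 5 \left(-2\right)\right)\right) = - 10 \left(\left(0 + \left(\frac{8}{7} - \frac{4 i}{7}\right)\right) - 13\right) = - 10 \left(\left(\frac{8}{7} - \frac{4 i}{7}\right) - 13\right) = - 10 \left(- \frac{83}{7} - \frac{4 i}{7}\right) = \frac{830}{7} + \frac{40 i}{7}$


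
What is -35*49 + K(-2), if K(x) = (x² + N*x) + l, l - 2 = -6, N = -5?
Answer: -1705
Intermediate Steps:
l = -4 (l = 2 - 6 = -4)
K(x) = -4 + x² - 5*x (K(x) = (x² - 5*x) - 4 = -4 + x² - 5*x)
-35*49 + K(-2) = -35*49 + (-4 + (-2)² - 5*(-2)) = -1715 + (-4 + 4 + 10) = -1715 + 10 = -1705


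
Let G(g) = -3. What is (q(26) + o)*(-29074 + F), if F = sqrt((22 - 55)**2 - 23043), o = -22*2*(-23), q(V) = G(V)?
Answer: -29335666 + 1009*I*sqrt(21954) ≈ -2.9336e+7 + 1.495e+5*I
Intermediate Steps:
q(V) = -3
o = 1012 (o = -44*(-23) = 1012)
F = I*sqrt(21954) (F = sqrt((-33)**2 - 23043) = sqrt(1089 - 23043) = sqrt(-21954) = I*sqrt(21954) ≈ 148.17*I)
(q(26) + o)*(-29074 + F) = (-3 + 1012)*(-29074 + I*sqrt(21954)) = 1009*(-29074 + I*sqrt(21954)) = -29335666 + 1009*I*sqrt(21954)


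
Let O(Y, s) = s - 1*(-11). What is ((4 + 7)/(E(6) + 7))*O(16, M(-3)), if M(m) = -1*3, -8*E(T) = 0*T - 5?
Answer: 704/61 ≈ 11.541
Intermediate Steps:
E(T) = 5/8 (E(T) = -(0*T - 5)/8 = -(0 - 5)/8 = -⅛*(-5) = 5/8)
M(m) = -3
O(Y, s) = 11 + s (O(Y, s) = s + 11 = 11 + s)
((4 + 7)/(E(6) + 7))*O(16, M(-3)) = ((4 + 7)/(5/8 + 7))*(11 - 3) = (11/(61/8))*8 = (11*(8/61))*8 = (88/61)*8 = 704/61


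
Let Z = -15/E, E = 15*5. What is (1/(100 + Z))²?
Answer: 25/249001 ≈ 0.00010040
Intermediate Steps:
E = 75
Z = -⅕ (Z = -15/75 = -15*1/75 = -⅕ ≈ -0.20000)
(1/(100 + Z))² = (1/(100 - ⅕))² = (1/(499/5))² = (5/499)² = 25/249001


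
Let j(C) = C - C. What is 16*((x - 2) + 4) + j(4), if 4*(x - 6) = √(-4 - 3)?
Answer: 128 + 4*I*√7 ≈ 128.0 + 10.583*I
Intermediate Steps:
x = 6 + I*√7/4 (x = 6 + √(-4 - 3)/4 = 6 + √(-7)/4 = 6 + (I*√7)/4 = 6 + I*√7/4 ≈ 6.0 + 0.66144*I)
j(C) = 0
16*((x - 2) + 4) + j(4) = 16*(((6 + I*√7/4) - 2) + 4) + 0 = 16*((4 + I*√7/4) + 4) + 0 = 16*(8 + I*√7/4) + 0 = (128 + 4*I*√7) + 0 = 128 + 4*I*√7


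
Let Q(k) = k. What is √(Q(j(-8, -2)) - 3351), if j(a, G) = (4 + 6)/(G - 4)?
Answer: I*√30174/3 ≈ 57.902*I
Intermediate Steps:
j(a, G) = 10/(-4 + G)
√(Q(j(-8, -2)) - 3351) = √(10/(-4 - 2) - 3351) = √(10/(-6) - 3351) = √(10*(-⅙) - 3351) = √(-5/3 - 3351) = √(-10058/3) = I*√30174/3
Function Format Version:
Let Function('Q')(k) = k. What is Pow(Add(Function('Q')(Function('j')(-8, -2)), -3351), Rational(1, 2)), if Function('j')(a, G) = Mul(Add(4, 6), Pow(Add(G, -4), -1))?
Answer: Mul(Rational(1, 3), I, Pow(30174, Rational(1, 2))) ≈ Mul(57.902, I)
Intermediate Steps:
Function('j')(a, G) = Mul(10, Pow(Add(-4, G), -1))
Pow(Add(Function('Q')(Function('j')(-8, -2)), -3351), Rational(1, 2)) = Pow(Add(Mul(10, Pow(Add(-4, -2), -1)), -3351), Rational(1, 2)) = Pow(Add(Mul(10, Pow(-6, -1)), -3351), Rational(1, 2)) = Pow(Add(Mul(10, Rational(-1, 6)), -3351), Rational(1, 2)) = Pow(Add(Rational(-5, 3), -3351), Rational(1, 2)) = Pow(Rational(-10058, 3), Rational(1, 2)) = Mul(Rational(1, 3), I, Pow(30174, Rational(1, 2)))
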